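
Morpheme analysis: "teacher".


Word: "teacher"
Morphemes: teach + -er
Each morpheme carries meaning
= 2 morphemes


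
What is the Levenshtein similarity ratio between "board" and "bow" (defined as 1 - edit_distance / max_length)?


Word 1: "board" (length 5)
Word 2: "bow" (length 3)
One optimal edit sequence:
  1. keep 'b'
  2. keep 'o'
  3. delete 'a'  (+1)
  4. delete 'r'  (+1)
  5. substitute 'd' -> 'w'  (+1)
Edit distance = 3
Max length = max(5, 3) = 5
Similarity = 1 - 3/5
= 0.4000


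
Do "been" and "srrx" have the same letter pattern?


Pattern of "been": [0, 1, 1, 2]
Pattern of "srrx": [0, 1, 1, 2]
Patterns match
Same pattern = Yes


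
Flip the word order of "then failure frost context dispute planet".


Original: "then failure frost context dispute planet"
Words (1..n): then | failure | frost | context | dispute | planet
Reversed (n..1): planet | dispute | context | frost | failure | then
Result = "planet dispute context frost failure then"


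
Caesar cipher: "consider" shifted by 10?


Word: "consider"
Shift: 10
Each letter → (letter + shift) mod 26:
  'c' (2) + 10 = 12 → 'm'
  'o' (14) + 10 = 24 → 'y'
  'n' (13) + 10 = 23 → 'x'
  's' (18) + 10 = 2 → 'c'
  'i' (8) + 10 = 18 → 's'
  'd' (3) + 10 = 13 → 'n'
  'e' (4) + 10 = 14 → 'o'
  'r' (17) + 10 = 1 → 'b'
Result = "myxcsnob"


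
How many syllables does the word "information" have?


Word: "information"
Syllable breakdown: in / for / ma / tion
Counting: 4 parts
= 4 syllables


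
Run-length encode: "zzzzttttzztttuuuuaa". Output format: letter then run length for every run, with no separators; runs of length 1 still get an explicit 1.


String: "zzzzttttzztttuuuuaa"
Scanning for consecutive runs:
  'z' x 4
  't' x 4
  'z' x 2
  't' x 3
  'u' x 4
  'a' x 2
RLE = "z4t4z2t3u4a2"


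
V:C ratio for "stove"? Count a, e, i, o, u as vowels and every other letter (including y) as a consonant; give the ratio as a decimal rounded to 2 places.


Word: "stove"
Vowels (a,e,i,o,u): 2
Consonants: 3
Ratio = 2/3
= 0.67


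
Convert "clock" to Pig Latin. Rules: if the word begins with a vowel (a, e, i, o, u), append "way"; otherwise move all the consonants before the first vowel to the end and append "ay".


Word: "clock"
Starts with consonant(s) → move to end, add 'ay'
Consonant cluster: "cl"
Pig Latin = "ockclay"


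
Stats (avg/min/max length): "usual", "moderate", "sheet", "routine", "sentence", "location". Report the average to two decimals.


Lengths: "usual"=5, "moderate"=8, "sheet"=5, "routine"=7, "sentence"=8, "location"=8
Sum = 41, Count = 6
Average = 41/6 = 6.83
= avg=6.83, min=5, max=8


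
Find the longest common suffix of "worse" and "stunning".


Word 1: "worse"
Word 2: "stunning"
Comparing from end:
  Pos -1: 'e' != 'g' (stop)
LCS = "" (length 0)


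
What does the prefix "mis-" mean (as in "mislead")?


Prefix: mis-
Example: mislead (mis- + lead)
Meaning = wrongly


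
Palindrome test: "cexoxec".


Word: "cexoxec"
Reversed: "cexoxec"
Forward == Backward? cexoxec == cexoxec
Palindrome = Yes


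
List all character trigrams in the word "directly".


Word: "directly" (length 8)
Number of trigrams = 8 - 3 + 1 = 6
  Position 0: "dir"
  Position 1: "ire"
  Position 2: "rec"
  Position 3: "ect"
  Position 4: "ctl"
  Position 5: "tly"
Trigrams = "dir", "ire", "rec", "ect", "ctl", "tly"


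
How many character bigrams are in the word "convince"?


Word: "convince" (length 8)
Number of 2-grams = length - 2 + 1 = 8 - 2 + 1
= 7


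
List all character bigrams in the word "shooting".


Word: "shooting" (length 8)
Number of bigrams = 8 - 2 + 1 = 7
  Position 0: "sh"
  Position 1: "ho"
  Position 2: "oo"
  Position 3: "ot"
  Position 4: "ti"
  Position 5: "in"
  Position 6: "ng"
Bigrams = "sh", "ho", "oo", "ot", "ti", "in", "ng"


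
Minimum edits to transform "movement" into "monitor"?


Word 1: "movement" (length 8)
Word 2: "monitor" (length 7)
One optimal edit sequence (insert/delete/substitute each cost 1):
  1. keep 'm'
  2. keep 'o'
  3. delete 'v'  (+1)
  4. substitute 'e' -> 'n'  (+1)
  5. substitute 'm' -> 'i'  (+1)
  6. substitute 'e' -> 't'  (+1)
  7. substitute 'n' -> 'o'  (+1)
  8. substitute 't' -> 'r'  (+1)
Total edit operations: 6
Edit distance = 6


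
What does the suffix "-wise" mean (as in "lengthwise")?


Suffix: -wise
Example: lengthwise (length + -wise)
Meaning = in the manner of


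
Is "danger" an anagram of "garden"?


Word 1: "garden" → sorted: adegnr
Word 2: "danger" → sorted: adegnr
Same letters? adegnr == adegnr
Anagram = Yes


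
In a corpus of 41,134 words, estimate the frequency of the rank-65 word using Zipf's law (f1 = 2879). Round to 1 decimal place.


Zipf's law: f(r) = f(1) / r
f(1) = 2879
f(65) = 2879 / 65
= 44.3 occurrences


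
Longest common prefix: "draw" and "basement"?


Word 1: "draw"
Word 2: "basement"
Comparing from start:
  Pos 0: 'd' != 'b' (stop)
LCP = "" (length 0)


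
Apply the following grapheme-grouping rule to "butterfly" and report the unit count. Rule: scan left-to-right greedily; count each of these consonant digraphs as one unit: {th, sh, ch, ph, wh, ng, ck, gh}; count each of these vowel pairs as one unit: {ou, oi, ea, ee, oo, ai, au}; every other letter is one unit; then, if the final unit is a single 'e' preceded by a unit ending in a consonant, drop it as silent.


Word: "butterfly" (9 letters)
Left-to-right scan:
  1. 'b' (letter)
  2. 'u' (letter)
  3. 't' (letter)
  4. 't' (letter)
  5. 'e' (letter)
  6. 'r' (letter)
  7. 'f' (letter)
  8. 'l' (letter)
  9. 'y' (letter)
Units from scan: 9
Sound units = 9 units


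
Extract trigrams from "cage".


Word: "cage" (length 4)
Number of trigrams = 4 - 3 + 1 = 2
  Position 0: "cag"
  Position 1: "age"
Trigrams = "cag", "age"


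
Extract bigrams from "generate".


Word: "generate" (length 8)
Number of bigrams = 8 - 2 + 1 = 7
  Position 0: "ge"
  Position 1: "en"
  Position 2: "ne"
  Position 3: "er"
  Position 4: "ra"
  Position 5: "at"
  Position 6: "te"
Bigrams = "ge", "en", "ne", "er", "ra", "at", "te"


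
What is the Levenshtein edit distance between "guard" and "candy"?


Word 1: "guard" (length 5)
Word 2: "candy" (length 5)
One optimal edit sequence (insert/delete/substitute each cost 1):
  1. delete 'g'  (+1)
  2. substitute 'u' -> 'c'  (+1)
  3. keep 'a'
  4. substitute 'r' -> 'n'  (+1)
  5. keep 'd'
  6. insert 'y'  (+1)
Total edit operations: 4
Edit distance = 4


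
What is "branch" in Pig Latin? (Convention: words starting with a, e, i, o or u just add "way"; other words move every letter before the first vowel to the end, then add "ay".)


Word: "branch"
Starts with consonant(s) → move to end, add 'ay'
Consonant cluster: "br"
Pig Latin = "anchbray"


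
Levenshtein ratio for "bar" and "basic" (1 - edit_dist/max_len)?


Word 1: "bar" (length 3)
Word 2: "basic" (length 5)
One optimal edit sequence:
  1. keep 'b'
  2. keep 'a'
  3. insert 's'  (+1)
  4. insert 'i'  (+1)
  5. substitute 'r' -> 'c'  (+1)
Edit distance = 3
Max length = max(3, 5) = 5
Similarity = 1 - 3/5
= 0.4000


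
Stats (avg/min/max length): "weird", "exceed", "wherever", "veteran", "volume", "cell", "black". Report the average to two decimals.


Lengths: "weird"=5, "exceed"=6, "wherever"=8, "veteran"=7, "volume"=6, "cell"=4, "black"=5
Sum = 41, Count = 7
Average = 41/7 = 5.86
= avg=5.86, min=4, max=8


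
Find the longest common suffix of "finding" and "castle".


Word 1: "finding"
Word 2: "castle"
Comparing from end:
  Pos -1: 'g' != 'e' (stop)
LCS = "" (length 0)


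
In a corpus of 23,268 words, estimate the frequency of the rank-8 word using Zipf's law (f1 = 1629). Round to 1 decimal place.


Zipf's law: f(r) = f(1) / r
f(1) = 1629
f(8) = 1629 / 8
= 203.6 occurrences


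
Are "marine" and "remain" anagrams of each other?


Word 1: "marine" → sorted: aeimnr
Word 2: "remain" → sorted: aeimnr
Same letters? aeimnr == aeimnr
Anagram = Yes


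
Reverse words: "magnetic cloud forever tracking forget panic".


Original: "magnetic cloud forever tracking forget panic"
Words (1..n): magnetic | cloud | forever | tracking | forget | panic
Reversed (n..1): panic | forget | tracking | forever | cloud | magnetic
Result = "panic forget tracking forever cloud magnetic"


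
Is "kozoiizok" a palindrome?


Word: "kozoiizok"
Reversed: "koziiozok"
Forward == Backward? kozoiizok != koziiozok
Palindrome = No


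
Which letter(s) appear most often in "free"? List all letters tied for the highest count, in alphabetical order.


Word: "free"
Letter counts:
  'e': 2
  'f': 1
  'r': 1
Maximum count = 2
Most frequent = 'e' (2 times each)


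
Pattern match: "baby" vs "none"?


Pattern of "baby": [0, 1, 0, 2]
Pattern of "none": [0, 1, 0, 2]
Patterns match
Same pattern = Yes


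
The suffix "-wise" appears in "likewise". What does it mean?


Suffix: -wise
Example: likewise (like + -wise)
Meaning = in the manner of


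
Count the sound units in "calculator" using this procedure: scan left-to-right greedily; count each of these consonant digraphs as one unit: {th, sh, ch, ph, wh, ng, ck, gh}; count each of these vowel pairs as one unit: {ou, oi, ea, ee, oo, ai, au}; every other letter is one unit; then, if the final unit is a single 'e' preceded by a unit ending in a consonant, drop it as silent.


Word: "calculator" (10 letters)
Left-to-right scan:
  [1] 'c' (letter)
  [2] 'a' (letter)
  [3] 'l' (letter)
  [4] 'c' (letter)
  [5] 'u' (letter)
  [6] 'l' (letter)
  [7] 'a' (letter)
  [8] 't' (letter)
  [9] 'o' (letter)
  [10] 'r' (letter)
Units from scan: 10
Sound units = 10 units


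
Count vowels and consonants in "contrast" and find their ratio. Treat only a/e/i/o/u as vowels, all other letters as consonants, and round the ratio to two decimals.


Word: "contrast"
Vowels (a,e,i,o,u): 2
Consonants: 6
Ratio = 2/6
= 0.33


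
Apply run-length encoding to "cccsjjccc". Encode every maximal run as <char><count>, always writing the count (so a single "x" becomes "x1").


String: "cccsjjccc"
Scanning for consecutive runs:
  'c' x 3
  's' x 1
  'j' x 2
  'c' x 3
RLE = "c3s1j2c3"


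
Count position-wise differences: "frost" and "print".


Comparing character by character (same length = 5):
  Pos 0: 'f' vs 'p' !=
  Pos 1: 'r' vs 'r' =
  Pos 2: 'o' vs 'i' !=
  Pos 3: 's' vs 'n' !=
  Pos 4: 't' vs 't' =
Hamming distance = 3


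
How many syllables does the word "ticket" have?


Word: "ticket"
Syllable breakdown: tick · et
Counting: 2 parts
= 2 syllables


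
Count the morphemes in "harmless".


Word: "harmless"
Morphemes: harm + -less
Each morpheme carries meaning
= 2 morphemes


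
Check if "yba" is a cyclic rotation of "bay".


Word: "bay", Candidate: "yba"
Method: check if candidate is substring of word+word
"baybay" contains "yba"? Yes
Is rotation = Yes


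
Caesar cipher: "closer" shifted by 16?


Word: "closer"
Shift: 16
Each letter → (letter + shift) mod 26:
  'c' (2) + 16 = 18 → 's'
  'l' (11) + 16 = 1 → 'b'
  'o' (14) + 16 = 4 → 'e'
  's' (18) + 16 = 8 → 'i'
  'e' (4) + 16 = 20 → 'u'
  'r' (17) + 16 = 7 → 'h'
Result = "sbeiuh"


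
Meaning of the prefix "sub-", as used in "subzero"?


Prefix: sub-
Example: subzero = sub- + zero
Meaning = under / below


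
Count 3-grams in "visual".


Word: "visual" (length 6)
Number of 3-grams = length - 3 + 1 = 6 - 3 + 1
= 4


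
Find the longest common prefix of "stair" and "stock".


Word 1: "stair"
Word 2: "stock"
Comparing from start:
  Pos 0: 's' == 's'
  Pos 1: 't' == 't'
  Pos 2: 'a' != 'o' (stop)
LCP = "st" (length 2)


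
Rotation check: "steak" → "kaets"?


Word: "steak", Candidate: "kaets"
Method: check if candidate is substring of word+word
"steaksteak" contains "kaets"? No
Is rotation = No


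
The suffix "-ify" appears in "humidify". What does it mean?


Suffix: -ify
As in: humidify -> humid + -ify
Meaning = to make


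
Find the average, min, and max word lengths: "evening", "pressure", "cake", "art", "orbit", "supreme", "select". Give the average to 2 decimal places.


Lengths: "evening"=7, "pressure"=8, "cake"=4, "art"=3, "orbit"=5, "supreme"=7, "select"=6
Sum = 40, Count = 7
Average = 40/7 = 5.71
= avg=5.71, min=3, max=8


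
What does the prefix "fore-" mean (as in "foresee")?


Prefix: fore-
Example: foresee = fore- + see
Meaning = before


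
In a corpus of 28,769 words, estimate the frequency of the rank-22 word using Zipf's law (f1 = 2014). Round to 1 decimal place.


Zipf's law: f(r) = f(1) / r
f(1) = 2014
f(22) = 2014 / 22
= 91.5 occurrences


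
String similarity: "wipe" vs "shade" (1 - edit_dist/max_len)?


Word 1: "wipe" (length 4)
Word 2: "shade" (length 5)
One optimal edit sequence:
  1. insert 's'  (+1)
  2. substitute 'w' -> 'h'  (+1)
  3. substitute 'i' -> 'a'  (+1)
  4. substitute 'p' -> 'd'  (+1)
  5. keep 'e'
Edit distance = 4
Max length = max(4, 5) = 5
Similarity = 1 - 4/5
= 0.2000


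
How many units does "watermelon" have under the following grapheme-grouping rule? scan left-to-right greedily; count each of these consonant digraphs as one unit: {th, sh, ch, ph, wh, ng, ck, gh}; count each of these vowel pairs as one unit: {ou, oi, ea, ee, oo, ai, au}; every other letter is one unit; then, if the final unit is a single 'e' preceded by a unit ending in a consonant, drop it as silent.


Word: "watermelon" (10 letters)
Left-to-right scan:
  1. 'w' (letter)
  2. 'a' (letter)
  3. 't' (letter)
  4. 'e' (letter)
  5. 'r' (letter)
  6. 'm' (letter)
  7. 'e' (letter)
  8. 'l' (letter)
  9. 'o' (letter)
  10. 'n' (letter)
Units from scan: 10
Sound units = 10 units


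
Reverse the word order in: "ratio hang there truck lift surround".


Original: "ratio hang there truck lift surround"
Words (1..n): ratio | hang | there | truck | lift | surround
Reversed (n..1): surround | lift | truck | there | hang | ratio
Result = "surround lift truck there hang ratio"


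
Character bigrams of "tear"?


Word: "tear" (length 4)
Number of bigrams = 4 - 2 + 1 = 3
  Position 0: "te"
  Position 1: "ea"
  Position 2: "ar"
Bigrams = "te", "ea", "ar"


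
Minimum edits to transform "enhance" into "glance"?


Word 1: "enhance" (length 7)
Word 2: "glance" (length 6)
One optimal edit sequence (insert/delete/substitute each cost 1):
  1. delete 'e'  (+1)
  2. substitute 'n' -> 'g'  (+1)
  3. substitute 'h' -> 'l'  (+1)
  4. keep 'a'
  5. keep 'n'
  6. keep 'c'
  7. keep 'e'
Total edit operations: 3
Edit distance = 3


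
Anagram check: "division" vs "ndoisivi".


Word 1: "division" → sorted: diiinosv
Word 2: "ndoisivi" → sorted: diiinosv
Same letters? diiinosv == diiinosv
Anagram = Yes


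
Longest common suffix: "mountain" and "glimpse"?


Word 1: "mountain"
Word 2: "glimpse"
Comparing from end:
  Pos -1: 'n' != 'e' (stop)
LCS = "" (length 0)


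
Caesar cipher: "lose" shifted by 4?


Word: "lose"
Shift: 4
Each letter → (letter + shift) mod 26:
  'l' (11) + 4 = 15 → 'p'
  'o' (14) + 4 = 18 → 's'
  's' (18) + 4 = 22 → 'w'
  'e' (4) + 4 = 8 → 'i'
Result = "pswi"


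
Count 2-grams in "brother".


Word: "brother" (length 7)
Number of 2-grams = length - 2 + 1 = 7 - 2 + 1
= 6


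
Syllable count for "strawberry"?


Word: "strawberry"
Syllable breakdown: straw · ber · ry
Counting: 3 parts
= 3 syllables


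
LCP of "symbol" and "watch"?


Word 1: "symbol"
Word 2: "watch"
Comparing from start:
  Pos 0: 's' != 'w' (stop)
LCP = "" (length 0)


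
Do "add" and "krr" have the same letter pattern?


Pattern of "add": [0, 1, 1]
Pattern of "krr": [0, 1, 1]
Patterns match
Same pattern = Yes


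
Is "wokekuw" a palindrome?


Word: "wokekuw"
Reversed: "wukekow"
Forward == Backward? wokekuw != wukekow
Palindrome = No


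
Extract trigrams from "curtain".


Word: "curtain" (length 7)
Number of trigrams = 7 - 3 + 1 = 5
  Position 0: "cur"
  Position 1: "urt"
  Position 2: "rta"
  Position 3: "tai"
  Position 4: "ain"
Trigrams = "cur", "urt", "rta", "tai", "ain"


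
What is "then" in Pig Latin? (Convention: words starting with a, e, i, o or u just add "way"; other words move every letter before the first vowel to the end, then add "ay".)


Word: "then"
Starts with consonant(s) → move to end, add 'ay'
Consonant cluster: "th"
Pig Latin = "enthay"


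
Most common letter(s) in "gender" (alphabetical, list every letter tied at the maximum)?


Word: "gender"
Letter counts:
  'd': 1
  'e': 2
  'g': 1
  'n': 1
  'r': 1
Maximum count = 2
Most frequent = 'e' (2 times each)


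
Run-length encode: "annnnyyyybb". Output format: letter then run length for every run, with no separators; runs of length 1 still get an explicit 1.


String: "annnnyyyybb"
Scanning for consecutive runs:
  'a' x 1
  'n' x 4
  'y' x 4
  'b' x 2
RLE = "a1n4y4b2"


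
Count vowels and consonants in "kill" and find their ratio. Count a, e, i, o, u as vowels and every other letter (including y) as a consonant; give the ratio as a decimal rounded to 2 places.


Word: "kill"
Vowels (a,e,i,o,u): 1
Consonants: 3
Ratio = 1/3
= 0.33


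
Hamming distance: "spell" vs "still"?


Comparing character by character (same length = 5):
  Pos 0: 's' vs 's' =
  Pos 1: 'p' vs 't' !=
  Pos 2: 'e' vs 'i' !=
  Pos 3: 'l' vs 'l' =
  Pos 4: 'l' vs 'l' =
Hamming distance = 2


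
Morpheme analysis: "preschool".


Word: "preschool"
Morphemes: pre- / school
Each morpheme carries meaning
= 2 morphemes


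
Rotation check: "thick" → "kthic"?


Word: "thick", Candidate: "kthic"
Method: check if candidate is substring of word+word
"thickthick" contains "kthic"? Yes
Is rotation = Yes


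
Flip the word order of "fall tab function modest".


Original: "fall tab function modest"
Words (1..n): fall | tab | function | modest
Reversed (n..1): modest | function | tab | fall
Result = "modest function tab fall"


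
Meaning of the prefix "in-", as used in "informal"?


Prefix: in-
Example: informal = in- + formal
Meaning = not / into


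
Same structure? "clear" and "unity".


Pattern of "clear": [0, 1, 2, 3, 4]
Pattern of "unity": [0, 1, 2, 3, 4]
Patterns match
Same pattern = Yes


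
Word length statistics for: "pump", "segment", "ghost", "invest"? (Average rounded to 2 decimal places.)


Lengths: "pump"=4, "segment"=7, "ghost"=5, "invest"=6
Sum = 22, Count = 4
Average = 22/4 = 5.50
= avg=5.50, min=4, max=7


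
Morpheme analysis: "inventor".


Word: "inventor"
Morphemes: invent / -or
Each morpheme carries meaning
= 2 morphemes


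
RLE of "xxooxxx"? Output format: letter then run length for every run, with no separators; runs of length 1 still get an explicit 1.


String: "xxooxxx"
Scanning for consecutive runs:
  'x' x 2
  'o' x 2
  'x' x 3
RLE = "x2o2x3"


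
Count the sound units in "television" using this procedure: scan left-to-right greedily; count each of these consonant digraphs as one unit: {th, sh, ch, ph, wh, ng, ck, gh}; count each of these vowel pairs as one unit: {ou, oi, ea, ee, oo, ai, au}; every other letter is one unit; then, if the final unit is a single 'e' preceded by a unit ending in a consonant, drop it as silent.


Word: "television" (10 letters)
Left-to-right scan:
  [1] 't' (letter)
  [2] 'e' (letter)
  [3] 'l' (letter)
  [4] 'e' (letter)
  [5] 'v' (letter)
  [6] 'i' (letter)
  [7] 's' (letter)
  [8] 'i' (letter)
  [9] 'o' (letter)
  [10] 'n' (letter)
Units from scan: 10
Sound units = 10 units


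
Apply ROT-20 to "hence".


Word: "hence"
Shift: 20
Each letter → (letter + shift) mod 26:
  'h' (7) + 20 = 1 → 'b'
  'e' (4) + 20 = 24 → 'y'
  'n' (13) + 20 = 7 → 'h'
  'c' (2) + 20 = 22 → 'w'
  'e' (4) + 20 = 24 → 'y'
Result = "byhwy"


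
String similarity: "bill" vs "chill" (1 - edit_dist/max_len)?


Word 1: "bill" (length 4)
Word 2: "chill" (length 5)
One optimal edit sequence:
  1. insert 'c'  (+1)
  2. substitute 'b' -> 'h'  (+1)
  3. keep 'i'
  4. keep 'l'
  5. keep 'l'
Edit distance = 2
Max length = max(4, 5) = 5
Similarity = 1 - 2/5
= 0.6000


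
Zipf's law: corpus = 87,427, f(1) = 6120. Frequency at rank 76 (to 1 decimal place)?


Zipf's law: f(r) = f(1) / r
f(1) = 6120
f(76) = 6120 / 76
= 80.5 occurrences


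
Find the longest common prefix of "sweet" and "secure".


Word 1: "sweet"
Word 2: "secure"
Comparing from start:
  Pos 0: 's' == 's'
  Pos 1: 'w' != 'e' (stop)
LCP = "s" (length 1)


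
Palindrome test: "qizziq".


Word: "qizziq"
Reversed: "qizziq"
Forward == Backward? qizziq == qizziq
Palindrome = Yes


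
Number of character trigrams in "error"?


Word: "error" (length 5)
Number of 3-grams = length - 3 + 1 = 5 - 3 + 1
= 3


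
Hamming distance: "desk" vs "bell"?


Comparing character by character (same length = 4):
  Pos 0: 'd' vs 'b' !=
  Pos 1: 'e' vs 'e' =
  Pos 2: 's' vs 'l' !=
  Pos 3: 'k' vs 'l' !=
Hamming distance = 3


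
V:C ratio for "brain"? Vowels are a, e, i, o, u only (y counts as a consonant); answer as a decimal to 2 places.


Word: "brain"
Vowels (a,e,i,o,u): 2
Consonants: 3
Ratio = 2/3
= 0.67


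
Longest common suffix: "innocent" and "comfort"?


Word 1: "innocent"
Word 2: "comfort"
Comparing from end:
  Pos -1: 't' == 't'
  Pos -2: 'n' != 'r' (stop)
LCS = "t" (length 1)


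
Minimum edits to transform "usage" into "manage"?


Word 1: "usage" (length 5)
Word 2: "manage" (length 6)
One optimal edit sequence (insert/delete/substitute each cost 1):
  1. insert 'm'  (+1)
  2. substitute 'u' -> 'a'  (+1)
  3. substitute 's' -> 'n'  (+1)
  4. keep 'a'
  5. keep 'g'
  6. keep 'e'
Total edit operations: 3
Edit distance = 3


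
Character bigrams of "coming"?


Word: "coming" (length 6)
Number of bigrams = 6 - 2 + 1 = 5
  Position 0: "co"
  Position 1: "om"
  Position 2: "mi"
  Position 3: "in"
  Position 4: "ng"
Bigrams = "co", "om", "mi", "in", "ng"


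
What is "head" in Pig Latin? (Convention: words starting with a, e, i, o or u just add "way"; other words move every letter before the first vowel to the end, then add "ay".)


Word: "head"
Starts with consonant(s) → move to end, add 'ay'
Consonant cluster: "h"
Pig Latin = "eadhay"


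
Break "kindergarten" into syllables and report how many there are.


Word: "kindergarten"
Syllable breakdown: kin / der / gar / ten
Counting: 4 parts
= 4 syllables


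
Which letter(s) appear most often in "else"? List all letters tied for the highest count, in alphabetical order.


Word: "else"
Letter counts:
  'e': 2
  'l': 1
  's': 1
Maximum count = 2
Most frequent = 'e' (2 times each)


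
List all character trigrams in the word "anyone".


Word: "anyone" (length 6)
Number of trigrams = 6 - 3 + 1 = 4
  Position 0: "any"
  Position 1: "nyo"
  Position 2: "yon"
  Position 3: "one"
Trigrams = "any", "nyo", "yon", "one"


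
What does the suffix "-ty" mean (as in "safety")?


Suffix: -ty
As in: safety -> safe + -ty
Meaning = quality of


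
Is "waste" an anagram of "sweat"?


Word 1: "sweat" → sorted: aestw
Word 2: "waste" → sorted: aestw
Same letters? aestw == aestw
Anagram = Yes


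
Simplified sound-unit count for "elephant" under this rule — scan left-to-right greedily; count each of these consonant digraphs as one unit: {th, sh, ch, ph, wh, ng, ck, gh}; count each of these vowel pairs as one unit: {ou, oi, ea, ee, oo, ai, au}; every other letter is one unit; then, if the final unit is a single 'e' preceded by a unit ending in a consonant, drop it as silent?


Word: "elephant" (8 letters)
Left-to-right scan:
  [1] 'e' (letter)
  [2] 'l' (letter)
  [3] 'e' (letter)
  [4] 'ph' (digraph)
  [5] 'a' (letter)
  [6] 'n' (letter)
  [7] 't' (letter)
Units from scan: 7
Sound units = 7 units


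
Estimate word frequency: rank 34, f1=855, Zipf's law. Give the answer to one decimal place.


Zipf's law: f(r) = f(1) / r
f(1) = 855
f(34) = 855 / 34
= 25.1 occurrences


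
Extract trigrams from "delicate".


Word: "delicate" (length 8)
Number of trigrams = 8 - 3 + 1 = 6
  Position 0: "del"
  Position 1: "eli"
  Position 2: "lic"
  Position 3: "ica"
  Position 4: "cat"
  Position 5: "ate"
Trigrams = "del", "eli", "lic", "ica", "cat", "ate"


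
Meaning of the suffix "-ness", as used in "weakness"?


Suffix: -ness
Example: weakness (weak + -ness)
Meaning = state of being


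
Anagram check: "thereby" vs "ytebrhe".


Word 1: "thereby" → sorted: beehrty
Word 2: "ytebrhe" → sorted: beehrty
Same letters? beehrty == beehrty
Anagram = Yes


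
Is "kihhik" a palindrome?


Word: "kihhik"
Reversed: "kihhik"
Forward == Backward? kihhik == kihhik
Palindrome = Yes


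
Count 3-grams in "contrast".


Word: "contrast" (length 8)
Number of 3-grams = length - 3 + 1 = 8 - 3 + 1
= 6


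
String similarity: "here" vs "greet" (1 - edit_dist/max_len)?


Word 1: "here" (length 4)
Word 2: "greet" (length 5)
One optimal edit sequence:
  1. insert 'g'  (+1)
  2. substitute 'h' -> 'r'  (+1)
  3. keep 'e'
  4. substitute 'r' -> 'e'  (+1)
  5. substitute 'e' -> 't'  (+1)
Edit distance = 4
Max length = max(4, 5) = 5
Similarity = 1 - 4/5
= 0.2000


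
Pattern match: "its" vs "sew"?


Pattern of "its": [0, 1, 2]
Pattern of "sew": [0, 1, 2]
Patterns match
Same pattern = Yes


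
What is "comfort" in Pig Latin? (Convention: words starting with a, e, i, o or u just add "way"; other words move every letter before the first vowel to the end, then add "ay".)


Word: "comfort"
Starts with consonant(s) → move to end, add 'ay'
Consonant cluster: "c"
Pig Latin = "omfortcay"


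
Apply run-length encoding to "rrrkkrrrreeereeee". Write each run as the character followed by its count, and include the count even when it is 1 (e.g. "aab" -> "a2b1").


String: "rrrkkrrrreeereeee"
Scanning for consecutive runs:
  'r' x 3
  'k' x 2
  'r' x 4
  'e' x 3
  'r' x 1
  'e' x 4
RLE = "r3k2r4e3r1e4"


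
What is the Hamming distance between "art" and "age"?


Comparing character by character (same length = 3):
  Pos 0: 'a' vs 'a' =
  Pos 1: 'r' vs 'g' !=
  Pos 2: 't' vs 'e' !=
Hamming distance = 2


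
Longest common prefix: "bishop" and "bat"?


Word 1: "bishop"
Word 2: "bat"
Comparing from start:
  Pos 0: 'b' == 'b'
  Pos 1: 'i' != 'a' (stop)
LCP = "b" (length 1)


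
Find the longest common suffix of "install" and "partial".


Word 1: "install"
Word 2: "partial"
Comparing from end:
  Pos -1: 'l' == 'l'
  Pos -2: 'l' != 'a' (stop)
LCS = "l" (length 1)


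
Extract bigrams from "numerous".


Word: "numerous" (length 8)
Number of bigrams = 8 - 2 + 1 = 7
  Position 0: "nu"
  Position 1: "um"
  Position 2: "me"
  Position 3: "er"
  Position 4: "ro"
  Position 5: "ou"
  Position 6: "us"
Bigrams = "nu", "um", "me", "er", "ro", "ou", "us"


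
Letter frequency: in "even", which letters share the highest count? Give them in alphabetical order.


Word: "even"
Letter counts:
  'e': 2
  'n': 1
  'v': 1
Maximum count = 2
Most frequent = 'e' (2 times each)


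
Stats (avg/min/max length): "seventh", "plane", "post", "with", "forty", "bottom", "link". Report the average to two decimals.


Lengths: "seventh"=7, "plane"=5, "post"=4, "with"=4, "forty"=5, "bottom"=6, "link"=4
Sum = 35, Count = 7
Average = 35/7 = 5.00
= avg=5.00, min=4, max=7


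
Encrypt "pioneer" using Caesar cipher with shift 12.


Word: "pioneer"
Shift: 12
Each letter → (letter + shift) mod 26:
  'p' (15) + 12 = 1 → 'b'
  'i' (8) + 12 = 20 → 'u'
  'o' (14) + 12 = 0 → 'a'
  'n' (13) + 12 = 25 → 'z'
  'e' (4) + 12 = 16 → 'q'
  'e' (4) + 12 = 16 → 'q'
  'r' (17) + 12 = 3 → 'd'
Result = "buazqqd"


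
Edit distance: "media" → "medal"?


Word 1: "media" (length 5)
Word 2: "medal" (length 5)
One optimal edit sequence (insert/delete/substitute each cost 1):
  1. keep 'm'
  2. keep 'e'
  3. keep 'd'
  4. substitute 'i' -> 'a'  (+1)
  5. substitute 'a' -> 'l'  (+1)
Total edit operations: 2
Edit distance = 2


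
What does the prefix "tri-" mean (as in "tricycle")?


Prefix: tri-
As in: tricycle -> tri- + cycle
Meaning = three


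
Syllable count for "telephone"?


Word: "telephone"
Syllable breakdown: tel / e / phone
Counting: 3 parts
= 3 syllables


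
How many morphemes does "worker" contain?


Word: "worker"
Morphemes: work / -er
Each morpheme carries meaning
= 2 morphemes


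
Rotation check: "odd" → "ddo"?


Word: "odd", Candidate: "ddo"
Method: check if candidate is substring of word+word
"oddodd" contains "ddo"? Yes
Is rotation = Yes


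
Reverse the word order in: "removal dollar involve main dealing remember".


Original: "removal dollar involve main dealing remember"
Words (1..n): removal | dollar | involve | main | dealing | remember
Reversed (n..1): remember | dealing | main | involve | dollar | removal
Result = "remember dealing main involve dollar removal"


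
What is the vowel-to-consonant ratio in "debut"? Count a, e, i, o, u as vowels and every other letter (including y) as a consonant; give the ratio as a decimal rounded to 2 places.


Word: "debut"
Vowels (a,e,i,o,u): 2
Consonants: 3
Ratio = 2/3
= 0.67


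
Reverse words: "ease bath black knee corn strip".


Original: "ease bath black knee corn strip"
Words (1..n): ease | bath | black | knee | corn | strip
Reversed (n..1): strip | corn | knee | black | bath | ease
Result = "strip corn knee black bath ease"


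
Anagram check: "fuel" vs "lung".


Word 1: "fuel" → sorted: eflu
Word 2: "lung" → sorted: glnu
Same letters? eflu != glnu
Anagram = No


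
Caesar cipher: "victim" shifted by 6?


Word: "victim"
Shift: 6
Each letter → (letter + shift) mod 26:
  'v' (21) + 6 = 1 → 'b'
  'i' (8) + 6 = 14 → 'o'
  'c' (2) + 6 = 8 → 'i'
  't' (19) + 6 = 25 → 'z'
  'i' (8) + 6 = 14 → 'o'
  'm' (12) + 6 = 18 → 's'
Result = "boizos"


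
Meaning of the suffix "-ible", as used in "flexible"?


Suffix: -ible
Example: flexible (flex + -ible)
Meaning = capable of


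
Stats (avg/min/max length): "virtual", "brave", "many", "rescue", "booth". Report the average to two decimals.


Lengths: "virtual"=7, "brave"=5, "many"=4, "rescue"=6, "booth"=5
Sum = 27, Count = 5
Average = 27/5 = 5.40
= avg=5.40, min=4, max=7


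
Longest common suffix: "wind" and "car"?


Word 1: "wind"
Word 2: "car"
Comparing from end:
  Pos -1: 'd' != 'r' (stop)
LCS = "" (length 0)


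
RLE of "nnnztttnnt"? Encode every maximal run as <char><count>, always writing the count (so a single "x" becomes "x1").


String: "nnnztttnnt"
Scanning for consecutive runs:
  'n' x 3
  'z' x 1
  't' x 3
  'n' x 2
  't' x 1
RLE = "n3z1t3n2t1"


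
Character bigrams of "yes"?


Word: "yes" (length 3)
Number of bigrams = 3 - 2 + 1 = 2
  Position 0: "ye"
  Position 1: "es"
Bigrams = "ye", "es"


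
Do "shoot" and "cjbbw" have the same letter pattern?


Pattern of "shoot": [0, 1, 2, 2, 3]
Pattern of "cjbbw": [0, 1, 2, 2, 3]
Patterns match
Same pattern = Yes


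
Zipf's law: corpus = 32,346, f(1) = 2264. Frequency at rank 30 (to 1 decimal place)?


Zipf's law: f(r) = f(1) / r
f(1) = 2264
f(30) = 2264 / 30
= 75.5 occurrences


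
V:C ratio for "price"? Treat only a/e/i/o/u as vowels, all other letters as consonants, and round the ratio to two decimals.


Word: "price"
Vowels (a,e,i,o,u): 2
Consonants: 3
Ratio = 2/3
= 0.67


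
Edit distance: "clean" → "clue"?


Word 1: "clean" (length 5)
Word 2: "clue" (length 4)
One optimal edit sequence (insert/delete/substitute each cost 1):
  1. keep 'c'
  2. keep 'l'
  3. delete 'e'  (+1)
  4. substitute 'a' -> 'u'  (+1)
  5. substitute 'n' -> 'e'  (+1)
Total edit operations: 3
Edit distance = 3


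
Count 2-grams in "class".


Word: "class" (length 5)
Number of 2-grams = length - 2 + 1 = 5 - 2 + 1
= 4


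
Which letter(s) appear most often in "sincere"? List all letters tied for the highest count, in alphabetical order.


Word: "sincere"
Letter counts:
  'c': 1
  'e': 2
  'i': 1
  'n': 1
  'r': 1
  's': 1
Maximum count = 2
Most frequent = 'e' (2 times each)


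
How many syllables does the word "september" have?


Word: "september"
Syllable breakdown: sep-tem-ber
Counting: 3 parts
= 3 syllables


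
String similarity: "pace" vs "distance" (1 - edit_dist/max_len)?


Word 1: "pace" (length 4)
Word 2: "distance" (length 8)
One optimal edit sequence:
  1. insert 'd'  (+1)
  2. insert 'i'  (+1)
  3. insert 's'  (+1)
  4. substitute 'p' -> 't'  (+1)
  5. keep 'a'
  6. insert 'n'  (+1)
  7. keep 'c'
  8. keep 'e'
Edit distance = 5
Max length = max(4, 8) = 8
Similarity = 1 - 5/8
= 0.3750


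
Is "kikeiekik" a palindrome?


Word: "kikeiekik"
Reversed: "kikeiekik"
Forward == Backward? kikeiekik == kikeiekik
Palindrome = Yes


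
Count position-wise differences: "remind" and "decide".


Comparing character by character (same length = 6):
  Pos 0: 'r' vs 'd' !=
  Pos 1: 'e' vs 'e' =
  Pos 2: 'm' vs 'c' !=
  Pos 3: 'i' vs 'i' =
  Pos 4: 'n' vs 'd' !=
  Pos 5: 'd' vs 'e' !=
Hamming distance = 4


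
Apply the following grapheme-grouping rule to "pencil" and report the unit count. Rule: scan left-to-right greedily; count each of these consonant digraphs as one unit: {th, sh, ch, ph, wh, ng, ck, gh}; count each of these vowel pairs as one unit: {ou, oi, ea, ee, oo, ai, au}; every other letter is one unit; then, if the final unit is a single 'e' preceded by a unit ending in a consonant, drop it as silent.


Word: "pencil" (6 letters)
Left-to-right scan:
  (1) 'p' (letter)
  (2) 'e' (letter)
  (3) 'n' (letter)
  (4) 'c' (letter)
  (5) 'i' (letter)
  (6) 'l' (letter)
Units from scan: 6
Sound units = 6 units


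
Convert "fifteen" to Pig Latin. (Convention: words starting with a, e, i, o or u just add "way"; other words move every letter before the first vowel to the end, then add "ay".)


Word: "fifteen"
Starts with consonant(s) → move to end, add 'ay'
Consonant cluster: "f"
Pig Latin = "ifteenfay"


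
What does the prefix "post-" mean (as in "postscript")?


Prefix: post-
As in: postscript -> post- + script
Meaning = after


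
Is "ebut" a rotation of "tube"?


Word: "tube", Candidate: "ebut"
Method: check if candidate is substring of word+word
"tubetube" contains "ebut"? No
Is rotation = No


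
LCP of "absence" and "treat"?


Word 1: "absence"
Word 2: "treat"
Comparing from start:
  Pos 0: 'a' != 't' (stop)
LCP = "" (length 0)


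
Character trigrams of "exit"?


Word: "exit" (length 4)
Number of trigrams = 4 - 3 + 1 = 2
  Position 0: "exi"
  Position 1: "xit"
Trigrams = "exi", "xit"


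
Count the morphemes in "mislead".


Word: "mislead"
Morphemes: mis- + lead
Each morpheme carries meaning
= 2 morphemes


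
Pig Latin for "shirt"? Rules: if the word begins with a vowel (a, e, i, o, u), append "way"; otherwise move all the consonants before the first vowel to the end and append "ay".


Word: "shirt"
Starts with consonant(s) → move to end, add 'ay'
Consonant cluster: "sh"
Pig Latin = "irtshay"


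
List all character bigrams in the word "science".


Word: "science" (length 7)
Number of bigrams = 7 - 2 + 1 = 6
  Position 0: "sc"
  Position 1: "ci"
  Position 2: "ie"
  Position 3: "en"
  Position 4: "nc"
  Position 5: "ce"
Bigrams = "sc", "ci", "ie", "en", "nc", "ce"


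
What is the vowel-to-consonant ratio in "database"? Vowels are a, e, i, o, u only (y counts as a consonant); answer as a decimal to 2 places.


Word: "database"
Vowels (a,e,i,o,u): 4
Consonants: 4
Ratio = 4/4
= 1.00


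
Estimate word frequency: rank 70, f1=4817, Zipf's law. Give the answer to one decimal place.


Zipf's law: f(r) = f(1) / r
f(1) = 4817
f(70) = 4817 / 70
= 68.8 occurrences


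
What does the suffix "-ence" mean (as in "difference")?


Suffix: -ence
Example: difference = differ + -ence
Meaning = state of


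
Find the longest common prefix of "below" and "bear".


Word 1: "below"
Word 2: "bear"
Comparing from start:
  Pos 0: 'b' == 'b'
  Pos 1: 'e' == 'e'
  Pos 2: 'l' != 'a' (stop)
LCP = "be" (length 2)


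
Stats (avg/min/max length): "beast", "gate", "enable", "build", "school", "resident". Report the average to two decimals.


Lengths: "beast"=5, "gate"=4, "enable"=6, "build"=5, "school"=6, "resident"=8
Sum = 34, Count = 6
Average = 34/6 = 5.67
= avg=5.67, min=4, max=8


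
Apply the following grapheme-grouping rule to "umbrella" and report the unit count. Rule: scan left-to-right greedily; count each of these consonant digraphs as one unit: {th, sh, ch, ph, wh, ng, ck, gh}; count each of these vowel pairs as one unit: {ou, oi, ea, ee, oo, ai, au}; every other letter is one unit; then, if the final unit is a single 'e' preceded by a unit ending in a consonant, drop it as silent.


Word: "umbrella" (8 letters)
Left-to-right scan:
  (1) 'u' (letter)
  (2) 'm' (letter)
  (3) 'b' (letter)
  (4) 'r' (letter)
  (5) 'e' (letter)
  (6) 'l' (letter)
  (7) 'l' (letter)
  (8) 'a' (letter)
Units from scan: 8
Sound units = 8 units


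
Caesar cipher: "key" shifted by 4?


Word: "key"
Shift: 4
Each letter → (letter + shift) mod 26:
  'k' (10) + 4 = 14 → 'o'
  'e' (4) + 4 = 8 → 'i'
  'y' (24) + 4 = 2 → 'c'
Result = "oic"


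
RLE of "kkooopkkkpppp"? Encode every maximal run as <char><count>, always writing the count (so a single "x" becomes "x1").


String: "kkooopkkkpppp"
Scanning for consecutive runs:
  'k' x 2
  'o' x 3
  'p' x 1
  'k' x 3
  'p' x 4
RLE = "k2o3p1k3p4"


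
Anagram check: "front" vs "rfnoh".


Word 1: "front" → sorted: fnort
Word 2: "rfnoh" → sorted: fhnor
Same letters? fnort != fhnor
Anagram = No


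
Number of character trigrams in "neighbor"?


Word: "neighbor" (length 8)
Number of 3-grams = length - 3 + 1 = 8 - 3 + 1
= 6


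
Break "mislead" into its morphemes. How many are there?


Word: "mislead"
Morphemes: mis- / lead
Each morpheme carries meaning
= 2 morphemes


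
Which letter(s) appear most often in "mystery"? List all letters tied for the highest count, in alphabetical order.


Word: "mystery"
Letter counts:
  'e': 1
  'm': 1
  'r': 1
  's': 1
  't': 1
  'y': 2
Maximum count = 2
Most frequent = 'y' (2 times each)


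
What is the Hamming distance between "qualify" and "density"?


Comparing character by character (same length = 7):
  Pos 0: 'q' vs 'd' !=
  Pos 1: 'u' vs 'e' !=
  Pos 2: 'a' vs 'n' !=
  Pos 3: 'l' vs 's' !=
  Pos 4: 'i' vs 'i' =
  Pos 5: 'f' vs 't' !=
  Pos 6: 'y' vs 'y' =
Hamming distance = 5


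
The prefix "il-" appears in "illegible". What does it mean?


Prefix: il-
As in: illegible -> il- + legible
Meaning = not


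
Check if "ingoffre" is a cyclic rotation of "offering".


Word: "offering", Candidate: "ingoffre"
Method: check if candidate is substring of word+word
"offeringoffering" contains "ingoffre"? No
Is rotation = No


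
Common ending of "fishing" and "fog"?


Word 1: "fishing"
Word 2: "fog"
Comparing from end:
  Pos -1: 'g' == 'g'
  Pos -2: 'n' != 'o' (stop)
LCS = "g" (length 1)


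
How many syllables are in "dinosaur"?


Word: "dinosaur"
Syllable breakdown: di / no / saur
Counting: 3 parts
= 3 syllables


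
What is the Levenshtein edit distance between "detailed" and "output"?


Word 1: "detailed" (length 8)
Word 2: "output" (length 6)
One optimal edit sequence (insert/delete/substitute each cost 1):
  1. substitute 'd' -> 'o'  (+1)
  2. substitute 'e' -> 'u'  (+1)
  3. keep 't'
  4. delete 'a'  (+1)
  5. delete 'i'  (+1)
  6. substitute 'l' -> 'p'  (+1)
  7. substitute 'e' -> 'u'  (+1)
  8. substitute 'd' -> 't'  (+1)
Total edit operations: 7
Edit distance = 7


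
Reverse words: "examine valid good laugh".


Original: "examine valid good laugh"
Words (1..n): examine | valid | good | laugh
Reversed (n..1): laugh | good | valid | examine
Result = "laugh good valid examine"
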